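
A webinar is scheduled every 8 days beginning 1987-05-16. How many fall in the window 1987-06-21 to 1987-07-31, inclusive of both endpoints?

5

Occurrences land 8·i days after 1987-05-16 for i = 0, 1, 2, …
1987-06-21 is 36 days after the start; 36 ÷ 8 = 4 remainder 4; since the remainder is 4, round up to i = 5. First occurrence in the window: #6 on 1987-06-25 (5×8 = 40 days in).
1987-07-31 is 76 days after the start; 76 ÷ 8 = 9 remainder 4. Last occurrence in the window: #10 on 1987-07-27.
Occurrences #6 through #10: 5 in total.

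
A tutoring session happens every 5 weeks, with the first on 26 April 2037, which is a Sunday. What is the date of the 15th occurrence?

The 15th occurrence is 14 intervals after the first: 14 × 35 = 490 days after 26 April 2037.
April has 30 days — 4 days to the end of April leaves 486.
From end of April to end of 2037 is 245 days (241 left).
January has 31 days (210 left).
February has 28 days (182 left).
March has 31 days (151 left).
April has 30 days (121 left).
May has 31 days (90 left).
June has 30 days (60 left).
July has 31 days (29 left).
29 days into August → 29 August 2038.

29 August 2038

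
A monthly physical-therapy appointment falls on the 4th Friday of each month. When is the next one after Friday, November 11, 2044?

November 2044 starts on a Tuesday; its first Friday is the 4th, so the 4th Friday is the 25th — November 25, 2044.
November 25, 2044 is after November 11, 2044, so that is the next one.

November 25, 2044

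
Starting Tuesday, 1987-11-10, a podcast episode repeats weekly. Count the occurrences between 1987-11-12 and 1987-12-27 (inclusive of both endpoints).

Occurrences land 7·i days after 1987-11-10 for i = 0, 1, 2, …
1987-11-12 is 2 days after the start; 2 ÷ 7 = 0 remainder 2; since the remainder is 2, round up to i = 1. First occurrence in the window: #2 on 1987-11-17 (1×7 = 7 days in).
1987-12-27 is 47 days after the start; 47 ÷ 7 = 6 remainder 5. Last occurrence in the window: #7 on 1987-12-22.
Occurrences #2 through #7: 6 in total.

6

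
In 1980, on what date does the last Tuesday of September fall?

September 30, 1980

September 1980 begins on a Monday, so the first Tuesday is September 2 (1 day later).
September 1980 has 30 days. Adding weeks: 2, 9, 16, 23, 30 — the last one ≤ 30 is the 30th.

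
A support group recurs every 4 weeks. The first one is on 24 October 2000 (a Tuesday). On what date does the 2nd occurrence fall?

21 November 2000

The 2nd occurrence is 1 interval after the first: 1 × 28 = 28 days after 24 October 2000.
October has 31 days — 7 days to the end of October leaves 21.
21 days into November → 21 November 2000.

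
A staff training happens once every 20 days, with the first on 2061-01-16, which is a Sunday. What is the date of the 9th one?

2061-06-25

The 9th occurrence is 8 intervals after the first: 8 × 20 = 160 days after 2061-01-16.
January has 31 days — 15 days to the end of January leaves 145.
February has 28 days (117 left).
March has 31 days (86 left).
April has 30 days (56 left).
May has 31 days (25 left).
25 days into June → 2061-06-25.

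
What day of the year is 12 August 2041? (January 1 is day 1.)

224

Days in months before August: 31 + 28 + 31 + 30 + 31 + 30 + 31 = 212.
Plus 12 days into August → day 224.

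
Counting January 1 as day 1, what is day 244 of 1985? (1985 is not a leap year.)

Sep 1, 1985

Jan has 31 days (244 − 31 = 213 remain).
Feb has 28 days (213 − 28 = 185 remain).
Mar has 31 days (185 − 31 = 154 remain).
Apr has 30 days (154 − 30 = 124 remain).
May has 31 days (124 − 31 = 93 remain).
Jun has 30 days (93 − 30 = 63 remain).
Jul has 31 days (63 − 31 = 32 remain).
Aug has 31 days (32 − 31 = 1 remain).
1 into Sep → Sep 1.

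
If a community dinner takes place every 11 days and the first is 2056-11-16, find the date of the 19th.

The 19th occurrence is 18 intervals after the first: 18 × 11 = 198 days after 2056-11-16.
November has 30 days — 14 days to the end of November leaves 184.
December has 31 days (153 left).
January has 31 days (122 left).
February has 28 days (94 left).
March has 31 days (63 left).
April has 30 days (33 left).
May has 31 days (2 left).
2 days into June → 2057-06-02.

2057-06-02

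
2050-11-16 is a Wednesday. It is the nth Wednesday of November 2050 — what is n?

Day 16 falls in week ⌈16/7⌉ of the month.
Days 1–7 hold the 1st Wednesday, 8–14 the 2nd, 15–21 the 3rd, 22–28 the 4th, 29–31 the 5th.
16 is in the range for the 3rd.

3rd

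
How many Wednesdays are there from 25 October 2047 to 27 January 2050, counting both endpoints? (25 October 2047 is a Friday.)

118

25 October 2047 is a Friday; the first Wednesday on or after it is 30 October 2047 (5 days later).
From 30 October 2047 to 27 January 2050: 62 + 366 + 365 + 27 = 820 days (rest of 2047, 2048, 2049, to 27 January 2050 in 2050).
820 ÷ 7 = 117 full weeks with remainder 1, so 117 more Wednesdays after the first → 118.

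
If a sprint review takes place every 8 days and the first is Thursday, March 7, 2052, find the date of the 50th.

April 3, 2053

The 50th occurrence is 49 intervals after the first: 49 × 8 = 392 days after March 7, 2052.
March has 31 days — 24 days to the end of March leaves 368.
April has 30 days (338 left).
May has 31 days (307 left).
June has 30 days (277 left).
July has 31 days (246 left).
August has 31 days (215 left).
September has 30 days (185 left).
October has 31 days (154 left).
November has 30 days (124 left).
December has 31 days (93 left).
January has 31 days (62 left).
February has 28 days (34 left).
March has 31 days (3 left).
3 days into April → April 3, 2053.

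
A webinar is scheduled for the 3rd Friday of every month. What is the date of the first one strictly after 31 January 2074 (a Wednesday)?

16 February 2074

January 2074 starts on a Monday; its first Friday is the 5th, so the 3rd Friday is the 19th — 19 January 2074.
That is not after 31 January 2074, so look at February 2074.
February 2074 starts on a Thursday; its first Friday is the 2nd, so the 3rd Friday is the 16th — 16 February 2074.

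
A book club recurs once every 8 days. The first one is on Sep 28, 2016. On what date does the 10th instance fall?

Dec 9, 2016

The 10th occurrence is 9 intervals after the first: 9 × 8 = 72 days after Sep 28, 2016.
Sep has 30 days — 2 days to the end of Sep leaves 70.
Oct has 31 days (39 left).
Nov has 30 days (9 left).
9 days into Dec → Dec 9, 2016.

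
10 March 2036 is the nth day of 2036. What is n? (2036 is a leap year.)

Days in months before March: 31 + 29 = 60.
Plus 10 days into March → day 70.

70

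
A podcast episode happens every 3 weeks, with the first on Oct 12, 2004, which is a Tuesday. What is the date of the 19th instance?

The 19th occurrence is 18 intervals after the first: 18 × 21 = 378 days after Oct 12, 2004.
Oct has 31 days — 19 days to the end of Oct leaves 359.
Nov has 30 days (329 left).
Dec has 31 days (298 left).
Jan has 31 days (267 left).
Feb has 28 days (239 left).
Mar has 31 days (208 left).
Apr has 30 days (178 left).
May has 31 days (147 left).
Jun has 30 days (117 left).
Jul has 31 days (86 left).
Aug has 31 days (55 left).
Sep has 30 days (25 left).
25 days into Oct → Oct 25, 2005.

Oct 25, 2005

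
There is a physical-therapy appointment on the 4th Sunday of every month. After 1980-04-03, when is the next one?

1980-04-27

April 1980 starts on a Tuesday; its first Sunday is the 6th, so the 4th Sunday is the 27th — 1980-04-27.
1980-04-27 is after 1980-04-03, so that is the next one.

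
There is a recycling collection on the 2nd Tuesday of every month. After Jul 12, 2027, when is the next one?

Jul 13, 2027

Jul 2027 starts on a Thursday; its first Tuesday is the 6th, so the 2nd Tuesday is the 13th — Jul 13, 2027.
Jul 13, 2027 is after Jul 12, 2027, so that is the next one.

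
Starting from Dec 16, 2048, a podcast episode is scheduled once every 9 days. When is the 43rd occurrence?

The 43rd occurrence is 42 intervals after the first: 42 × 9 = 378 days after Dec 16, 2048.
Dec has 31 days — 15 days to the end of Dec leaves 363.
Jan has 31 days (332 left).
Feb has 28 days (304 left).
Mar has 31 days (273 left).
Apr has 30 days (243 left).
May has 31 days (212 left).
Jun has 30 days (182 left).
Jul has 31 days (151 left).
Aug has 31 days (120 left).
Sep has 30 days (90 left).
Oct has 31 days (59 left).
Nov has 30 days (29 left).
29 days into Dec → Dec 29, 2049.

Dec 29, 2049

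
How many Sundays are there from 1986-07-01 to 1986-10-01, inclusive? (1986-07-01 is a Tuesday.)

13

1986-07-01 is a Tuesday; the first Sunday on or after it is 1986-07-06 (5 days later).
From 1986-07-06 to 1986-10-01: 25 + 31 + 30 + 1 = 87 days (rest of July, August, September, October).
87 ÷ 7 = 12 full weeks with remainder 3, so 12 more Sundays after the first → 13.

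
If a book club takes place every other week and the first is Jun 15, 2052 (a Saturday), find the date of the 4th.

The 4th occurrence is 3 intervals after the first: 3 × 14 = 42 days after Jun 15, 2052.
Jun has 30 days — 15 days to the end of Jun leaves 27.
27 days into Jul → Jul 27, 2052.

Jul 27, 2052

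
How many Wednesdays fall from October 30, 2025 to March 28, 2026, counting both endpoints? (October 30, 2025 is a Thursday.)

October 30, 2025 is a Thursday; the first Wednesday on or after it is November 5, 2025 (6 days later).
From November 5, 2025 to March 28, 2026: 25 + 31 + 31 + 28 + 28 = 143 days (rest of November, December, January, February, March).
143 ÷ 7 = 20 full weeks with remainder 3, so 20 more Wednesdays after the first → 21.

21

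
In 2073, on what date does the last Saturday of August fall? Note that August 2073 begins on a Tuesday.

August 26, 2073

August 2073 begins on a Tuesday, so the first Saturday is August 5 (4 days later).
August 2073 has 31 days. Adding weeks: 5, 12, 19, 26 — the last one ≤ 31 is the 26th.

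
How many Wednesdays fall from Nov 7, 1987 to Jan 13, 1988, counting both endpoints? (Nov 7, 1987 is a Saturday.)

10

Nov 7, 1987 is a Saturday; the first Wednesday on or after it is Nov 11, 1987 (4 days later).
From Nov 11, 1987 to Jan 13, 1988: 19 + 31 + 13 = 63 days (rest of Nov, Dec, Jan).
63 ÷ 7 = 9 full weeks with remainder 0, so 9 more Wednesdays after the first → 10.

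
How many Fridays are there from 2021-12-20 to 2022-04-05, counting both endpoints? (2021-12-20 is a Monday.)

15

2021-12-20 is a Monday; the first Friday on or after it is 2021-12-24 (4 days later).
From 2021-12-24 to 2022-04-05: 7 + 31 + 28 + 31 + 5 = 102 days (rest of December, January, February, March, April).
102 ÷ 7 = 14 full weeks with remainder 4, so 14 more Fridays after the first → 15.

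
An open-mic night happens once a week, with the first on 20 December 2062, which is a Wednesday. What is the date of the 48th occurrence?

The 48th occurrence is 47 intervals after the first: 47 × 7 = 329 days after 20 December 2062.
December has 31 days — 11 days to the end of December leaves 318.
January has 31 days (287 left).
February has 28 days (259 left).
March has 31 days (228 left).
April has 30 days (198 left).
May has 31 days (167 left).
June has 30 days (137 left).
July has 31 days (106 left).
August has 31 days (75 left).
September has 30 days (45 left).
October has 31 days (14 left).
14 days into November → 14 November 2063.

14 November 2063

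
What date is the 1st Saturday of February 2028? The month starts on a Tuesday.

February 2028 begins on a Tuesday, so the first Saturday is February 5 (4 days later).

2028-02-05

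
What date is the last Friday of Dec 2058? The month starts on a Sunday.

Dec 2058 begins on a Sunday, so the first Friday is Dec 6 (5 days later).
Dec 2058 has 31 days. Adding weeks: 6, 13, 20, 27 — the last one ≤ 31 is the 27th.

Dec 27, 2058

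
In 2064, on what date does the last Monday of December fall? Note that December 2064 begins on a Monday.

December 29, 2064

December 2064 begins on a Monday, so the first Monday is December 1.
December 2064 has 31 days. Adding weeks: 1, 8, 15, 22, 29 — the last one ≤ 31 is the 29th.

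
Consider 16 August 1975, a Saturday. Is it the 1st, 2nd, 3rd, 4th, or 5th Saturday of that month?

Day 16 falls in week ⌈16/7⌉ of the month.
Days 1–7 hold the 1st Saturday, 8–14 the 2nd, 15–21 the 3rd, 22–28 the 4th, 29–31 the 5th.
16 is in the range for the 3rd.

3rd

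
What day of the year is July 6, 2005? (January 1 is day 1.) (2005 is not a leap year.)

187

Days in months before July: 31 + 28 + 31 + 30 + 31 + 30 = 181.
Plus 6 days into July → day 187.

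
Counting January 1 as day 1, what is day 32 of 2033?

January has 31 days (32 − 31 = 1 remain).
1 into February → February 1.

February 1, 2033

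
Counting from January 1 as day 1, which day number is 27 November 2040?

332

Days in months before November: 31 + 29 + 31 + 30 + 31 + 30 + 31 + 31 + 30 + 31 = 305.
Plus 27 days into November → day 332.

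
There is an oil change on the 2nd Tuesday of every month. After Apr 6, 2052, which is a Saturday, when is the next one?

Apr 2052 starts on a Monday; its first Tuesday is the 2nd, so the 2nd Tuesday is the 9th — Apr 9, 2052.
Apr 9, 2052 is after Apr 6, 2052, so that is the next one.

Apr 9, 2052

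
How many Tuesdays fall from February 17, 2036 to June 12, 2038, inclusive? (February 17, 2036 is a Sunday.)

February 17, 2036 is a Sunday; the first Tuesday on or after it is February 19, 2036 (2 days later).
From February 19, 2036 to June 12, 2038: 316 + 365 + 163 = 844 days (rest of 2036, 2037, to June 12, 2038 in 2038).
844 ÷ 7 = 120 full weeks with remainder 4, so 120 more Tuesdays after the first → 121.

121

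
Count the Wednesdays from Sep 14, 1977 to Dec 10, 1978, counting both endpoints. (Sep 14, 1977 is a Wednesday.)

65

Sep 14, 1977 is a Wednesday; the first Wednesday on or after it is Sep 14, 1977.
From Sep 14, 1977 to Dec 10, 1978: 108 + 344 = 452 days (rest of 1977, to Dec 10, 1978 in 1978).
452 ÷ 7 = 64 full weeks with remainder 4, so 64 more Wednesdays after the first → 65.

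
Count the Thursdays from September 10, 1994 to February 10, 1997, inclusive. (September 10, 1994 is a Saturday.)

126

September 10, 1994 is a Saturday; the first Thursday on or after it is September 15, 1994 (5 days later).
From September 15, 1994 to February 10, 1997: 107 + 365 + 366 + 41 = 879 days (rest of 1994, 1995, 1996, to February 10, 1997 in 1997).
879 ÷ 7 = 125 full weeks with remainder 4, so 125 more Thursdays after the first → 126.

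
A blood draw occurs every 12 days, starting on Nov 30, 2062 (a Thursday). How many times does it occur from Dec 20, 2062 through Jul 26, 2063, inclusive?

18

Occurrences land 12·i days after Nov 30, 2062 for i = 0, 1, 2, …
Dec 20, 2062 is 20 days after the start; 20 ÷ 12 = 1 remainder 8; since the remainder is 8, round up to i = 2. First occurrence in the window: #3 on Dec 24, 2062 (2×12 = 24 days in).
Jul 26, 2063 is 238 days after the start; 238 ÷ 12 = 19 remainder 10. Last occurrence in the window: #20 on Jul 16, 2063.
Occurrences #3 through #20: 18 in total.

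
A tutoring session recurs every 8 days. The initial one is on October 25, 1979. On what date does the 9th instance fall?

The 9th occurrence is 8 intervals after the first: 8 × 8 = 64 days after October 25, 1979.
October has 31 days — 6 days to the end of October leaves 58.
November has 30 days (28 left).
28 days into December → December 28, 1979.

December 28, 1979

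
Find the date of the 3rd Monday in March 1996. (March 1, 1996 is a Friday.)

March 18, 1996

March 1996 begins on a Friday, so the first Monday is March 4 (3 days later).
The 3rd Monday is 2 weeks later: 4 + 14 = 18.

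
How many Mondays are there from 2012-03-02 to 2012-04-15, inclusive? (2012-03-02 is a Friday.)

6

2012-03-02 is a Friday; the first Monday on or after it is 2012-03-05 (3 days later).
From 2012-03-05 to 2012-04-15: 26 + 15 = 41 days (rest of March, April).
41 ÷ 7 = 5 full weeks with remainder 6, so 5 more Mondays after the first → 6.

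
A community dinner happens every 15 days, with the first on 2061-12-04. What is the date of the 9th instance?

2062-04-03

The 9th occurrence is 8 intervals after the first: 8 × 15 = 120 days after 2061-12-04.
December has 31 days — 27 days to the end of December leaves 93.
January has 31 days (62 left).
February has 28 days (34 left).
March has 31 days (3 left).
3 days into April → 2062-04-03.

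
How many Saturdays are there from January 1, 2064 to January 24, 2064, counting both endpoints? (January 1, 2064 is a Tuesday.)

January 1, 2064 is a Tuesday; the first Saturday on or after it is January 5, 2064 (4 days later).
From January 5, 2064 to January 24, 2064 is 24 − 5 = 19 days.
19 ÷ 7 = 2 full weeks with remainder 5, so 2 more Saturdays after the first → 3.

3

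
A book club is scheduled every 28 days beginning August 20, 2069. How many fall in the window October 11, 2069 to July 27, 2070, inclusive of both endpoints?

Occurrences land 28·i days after August 20, 2069 for i = 0, 1, 2, …
October 11, 2069 is 52 days after the start; 52 ÷ 28 = 1 remainder 24; since the remainder is 24, round up to i = 2. First occurrence in the window: #3 on October 15, 2069 (2×28 = 56 days in).
July 27, 2070 is 341 days after the start; 341 ÷ 28 = 12 remainder 5. Last occurrence in the window: #13 on July 22, 2070.
Occurrences #3 through #13: 11 in total.

11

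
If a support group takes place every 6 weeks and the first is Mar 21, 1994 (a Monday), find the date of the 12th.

Jun 26, 1995

The 12th occurrence is 11 intervals after the first: 11 × 42 = 462 days after Mar 21, 1994.
Mar has 31 days — 10 days to the end of Mar leaves 452.
From end of Mar to end of 1994 is 275 days (177 left).
Jan has 31 days (146 left).
Feb has 28 days (118 left).
Mar has 31 days (87 left).
Apr has 30 days (57 left).
May has 31 days (26 left).
26 days into Jun → Jun 26, 1995.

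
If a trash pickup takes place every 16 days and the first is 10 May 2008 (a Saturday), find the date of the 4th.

The 4th occurrence is 3 intervals after the first: 3 × 16 = 48 days after 10 May 2008.
May has 31 days — 21 days to the end of May leaves 27.
27 days into June → 27 June 2008.

27 June 2008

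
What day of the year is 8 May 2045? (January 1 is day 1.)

Days in months before May: 31 + 28 + 31 + 30 = 120.
Plus 8 days into May → day 128.

128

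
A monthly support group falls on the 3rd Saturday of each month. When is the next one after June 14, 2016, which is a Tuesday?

June 2016 starts on a Wednesday; its first Saturday is the 4th, so the 3rd Saturday is the 18th — June 18, 2016.
June 18, 2016 is after June 14, 2016, so that is the next one.

June 18, 2016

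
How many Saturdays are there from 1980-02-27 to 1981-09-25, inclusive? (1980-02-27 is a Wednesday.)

1980-02-27 is a Wednesday; the first Saturday on or after it is 1980-03-01 (3 days later).
From 1980-03-01 to 1981-09-25: 305 + 268 = 573 days (rest of 1980, to 1981-09-25 in 1981).
573 ÷ 7 = 81 full weeks with remainder 6, so 81 more Saturdays after the first → 82.

82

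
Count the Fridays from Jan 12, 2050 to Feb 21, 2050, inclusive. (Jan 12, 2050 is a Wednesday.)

Jan 12, 2050 is a Wednesday; the first Friday on or after it is Jan 14, 2050 (2 days later).
From Jan 14, 2050 to Feb 21, 2050: 17 + 21 = 38 days (rest of Jan, Feb).
38 ÷ 7 = 5 full weeks with remainder 3, so 5 more Fridays after the first → 6.

6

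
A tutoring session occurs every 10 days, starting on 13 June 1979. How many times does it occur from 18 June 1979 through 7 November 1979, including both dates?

14

Occurrences land 10·i days after 13 June 1979 for i = 0, 1, 2, …
18 June 1979 is 5 days after the start; 5 ÷ 10 = 0 remainder 5; since the remainder is 5, round up to i = 1. First occurrence in the window: #2 on 23 June 1979 (1×10 = 10 days in).
7 November 1979 is 147 days after the start; 147 ÷ 10 = 14 remainder 7. Last occurrence in the window: #15 on 31 October 1979.
Occurrences #2 through #15: 14 in total.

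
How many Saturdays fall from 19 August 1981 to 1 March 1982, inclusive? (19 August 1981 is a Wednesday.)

28

19 August 1981 is a Wednesday; the first Saturday on or after it is 22 August 1981 (3 days later).
From 22 August 1981 to 1 March 1982: 9 + 30 + 31 + 30 + 31 + 31 + 28 + 1 = 191 days (rest of August, September, October, November, December, January, February, March).
191 ÷ 7 = 27 full weeks with remainder 2, so 27 more Saturdays after the first → 28.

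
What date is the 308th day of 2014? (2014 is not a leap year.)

4 November 2014

January has 31 days (308 − 31 = 277 remain).
February has 28 days (277 − 28 = 249 remain).
March has 31 days (249 − 31 = 218 remain).
April has 30 days (218 − 30 = 188 remain).
May has 31 days (188 − 31 = 157 remain).
June has 30 days (157 − 30 = 127 remain).
July has 31 days (127 − 31 = 96 remain).
August has 31 days (96 − 31 = 65 remain).
September has 30 days (65 − 30 = 35 remain).
October has 31 days (35 − 31 = 4 remain).
4 into November → November 4.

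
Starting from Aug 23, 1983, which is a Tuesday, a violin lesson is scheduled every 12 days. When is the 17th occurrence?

Mar 2, 1984

The 17th occurrence is 16 intervals after the first: 16 × 12 = 192 days after Aug 23, 1983.
Aug has 31 days — 8 days to the end of Aug leaves 184.
Sep has 30 days (154 left).
Oct has 31 days (123 left).
Nov has 30 days (93 left).
Dec has 31 days (62 left).
Jan has 31 days (31 left).
Feb has 29 days (2 left).
2 days into Mar → Mar 2, 1984.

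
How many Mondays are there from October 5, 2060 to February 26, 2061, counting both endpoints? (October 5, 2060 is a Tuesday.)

20

October 5, 2060 is a Tuesday; the first Monday on or after it is October 11, 2060 (6 days later).
From October 11, 2060 to February 26, 2061: 20 + 30 + 31 + 31 + 26 = 138 days (rest of October, November, December, January, February).
138 ÷ 7 = 19 full weeks with remainder 5, so 19 more Mondays after the first → 20.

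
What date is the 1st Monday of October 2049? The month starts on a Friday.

2049-10-04

October 2049 begins on a Friday, so the first Monday is October 4 (3 days later).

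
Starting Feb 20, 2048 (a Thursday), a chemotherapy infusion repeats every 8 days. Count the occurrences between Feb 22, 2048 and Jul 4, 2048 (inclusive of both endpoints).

16

Occurrences land 8·i days after Feb 20, 2048 for i = 0, 1, 2, …
Feb 22, 2048 is 2 days after the start; 2 ÷ 8 = 0 remainder 2; since the remainder is 2, round up to i = 1. First occurrence in the window: #2 on Feb 28, 2048 (1×8 = 8 days in).
Jul 4, 2048 is 135 days after the start; 135 ÷ 8 = 16 remainder 7. Last occurrence in the window: #17 on Jun 27, 2048.
Occurrences #2 through #17: 16 in total.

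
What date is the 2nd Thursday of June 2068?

14 June 2068

The first Thursday of June 2068 is June 7.
The 2nd Thursday is 1 weeks later: 7 + 7 = 14.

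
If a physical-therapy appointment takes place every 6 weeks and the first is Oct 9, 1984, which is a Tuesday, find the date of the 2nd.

Nov 20, 1984

The 2nd occurrence is 1 interval after the first: 1 × 42 = 42 days after Oct 9, 1984.
Oct has 31 days — 22 days to the end of Oct leaves 20.
20 days into Nov → Nov 20, 1984.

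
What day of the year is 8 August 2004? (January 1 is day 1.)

221

Days in months before August: 31 + 29 + 31 + 30 + 31 + 30 + 31 = 213.
Plus 8 days into August → day 221.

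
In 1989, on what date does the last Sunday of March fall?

The first Sunday of March 1989 is March 5.
March 1989 has 31 days. Adding weeks: 5, 12, 19, 26 — the last one ≤ 31 is the 26th.

26 March 1989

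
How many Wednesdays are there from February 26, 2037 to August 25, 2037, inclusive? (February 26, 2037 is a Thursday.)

February 26, 2037 is a Thursday; the first Wednesday on or after it is March 4, 2037 (6 days later).
From March 4, 2037 to August 25, 2037: 27 + 30 + 31 + 30 + 31 + 25 = 174 days (rest of March, April, May, June, July, August).
174 ÷ 7 = 24 full weeks with remainder 6, so 24 more Wednesdays after the first → 25.

25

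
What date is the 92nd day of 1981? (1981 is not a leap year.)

April 2, 1981

January has 31 days (92 − 31 = 61 remain).
February has 28 days (61 − 28 = 33 remain).
March has 31 days (33 − 31 = 2 remain).
2 into April → April 2.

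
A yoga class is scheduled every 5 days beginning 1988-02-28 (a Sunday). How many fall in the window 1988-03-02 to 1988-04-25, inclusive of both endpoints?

Occurrences land 5·i days after 1988-02-28 for i = 0, 1, 2, …
1988-03-02 is 3 days after the start; 3 ÷ 5 = 0 remainder 3; since the remainder is 3, round up to i = 1. First occurrence in the window: #2 on 1988-03-04 (1×5 = 5 days in).
1988-04-25 is 57 days after the start; 57 ÷ 5 = 11 remainder 2. Last occurrence in the window: #12 on 1988-04-23.
Occurrences #2 through #12: 11 in total.

11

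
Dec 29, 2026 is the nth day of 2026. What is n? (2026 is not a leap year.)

Days in months before Dec: 31 + 28 + 31 + 30 + 31 + 30 + 31 + 31 + 30 + 31 + 30 = 334.
Plus 29 days into Dec → day 363.

363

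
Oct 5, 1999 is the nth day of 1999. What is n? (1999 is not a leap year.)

278

Days in months before Oct: 31 + 28 + 31 + 30 + 31 + 30 + 31 + 31 + 30 = 273.
Plus 5 days into Oct → day 278.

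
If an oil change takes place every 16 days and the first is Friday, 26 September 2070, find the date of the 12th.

21 March 2071

The 12th occurrence is 11 intervals after the first: 11 × 16 = 176 days after 26 September 2070.
September has 30 days — 4 days to the end of September leaves 172.
October has 31 days (141 left).
November has 30 days (111 left).
December has 31 days (80 left).
January has 31 days (49 left).
February has 28 days (21 left).
21 days into March → 21 March 2071.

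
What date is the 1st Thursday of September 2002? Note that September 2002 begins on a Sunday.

September 2002 begins on a Sunday, so the first Thursday is September 5 (4 days later).

5 September 2002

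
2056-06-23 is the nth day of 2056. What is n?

175

Days in months before June: 31 + 29 + 31 + 30 + 31 = 152.
Plus 23 days into June → day 175.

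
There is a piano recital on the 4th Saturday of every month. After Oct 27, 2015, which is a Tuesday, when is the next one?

Oct 2015 starts on a Thursday; its first Saturday is the 3rd, so the 4th Saturday is the 24th — Oct 24, 2015.
That is not after Oct 27, 2015, so look at Nov 2015.
Nov 2015 starts on a Sunday; its first Saturday is the 7th, so the 4th Saturday is the 28th — Nov 28, 2015.

Nov 28, 2015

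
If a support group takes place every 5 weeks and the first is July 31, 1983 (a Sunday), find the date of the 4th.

The 4th occurrence is 3 intervals after the first: 3 × 35 = 105 days after July 31, 1983.
July has 31 days — 0 days to the end of July leaves 105.
August has 31 days (74 left).
September has 30 days (44 left).
October has 31 days (13 left).
13 days into November → November 13, 1983.

November 13, 1983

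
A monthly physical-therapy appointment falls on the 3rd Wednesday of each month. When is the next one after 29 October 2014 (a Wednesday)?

October 2014 starts on a Wednesday; its first Wednesday is the 1st, so the 3rd Wednesday is the 15th — 15 October 2014.
That is not after 29 October 2014, so look at November 2014.
November 2014 starts on a Saturday; its first Wednesday is the 5th, so the 3rd Wednesday is the 19th — 19 November 2014.

19 November 2014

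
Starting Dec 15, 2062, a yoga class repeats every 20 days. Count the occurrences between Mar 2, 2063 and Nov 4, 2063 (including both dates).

13

Occurrences land 20·i days after Dec 15, 2062 for i = 0, 1, 2, …
Mar 2, 2063 is 77 days after the start; 77 ÷ 20 = 3 remainder 17; since the remainder is 17, round up to i = 4. First occurrence in the window: #5 on Mar 5, 2063 (4×20 = 80 days in).
Nov 4, 2063 is 324 days after the start; 324 ÷ 20 = 16 remainder 4. Last occurrence in the window: #17 on Oct 31, 2063.
Occurrences #5 through #17: 13 in total.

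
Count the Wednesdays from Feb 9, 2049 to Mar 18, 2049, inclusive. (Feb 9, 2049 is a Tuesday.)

6

Feb 9, 2049 is a Tuesday; the first Wednesday on or after it is Feb 10, 2049 (1 day later).
From Feb 10, 2049 to Mar 18, 2049: 18 + 18 = 36 days (rest of Feb, Mar).
36 ÷ 7 = 5 full weeks with remainder 1, so 5 more Wednesdays after the first → 6.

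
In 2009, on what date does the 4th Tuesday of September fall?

2009-09-22

September 2009 begins on a Tuesday, so the first Tuesday is September 1.
The 4th Tuesday is 3 weeks later: 1 + 21 = 22.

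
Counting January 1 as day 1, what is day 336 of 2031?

2031-12-02

January has 31 days (336 − 31 = 305 remain).
February has 28 days (305 − 28 = 277 remain).
March has 31 days (277 − 31 = 246 remain).
April has 30 days (246 − 30 = 216 remain).
May has 31 days (216 − 31 = 185 remain).
June has 30 days (185 − 30 = 155 remain).
July has 31 days (155 − 31 = 124 remain).
August has 31 days (124 − 31 = 93 remain).
September has 30 days (93 − 30 = 63 remain).
October has 31 days (63 − 31 = 32 remain).
November has 30 days (32 − 30 = 2 remain).
2 into December → December 2.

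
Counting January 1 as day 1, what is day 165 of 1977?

1977-06-14

January has 31 days (165 − 31 = 134 remain).
February has 28 days (134 − 28 = 106 remain).
March has 31 days (106 − 31 = 75 remain).
April has 30 days (75 − 30 = 45 remain).
May has 31 days (45 − 31 = 14 remain).
14 into June → June 14.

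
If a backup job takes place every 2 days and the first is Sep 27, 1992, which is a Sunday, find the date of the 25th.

Nov 14, 1992

The 25th occurrence is 24 intervals after the first: 24 × 2 = 48 days after Sep 27, 1992.
Sep has 30 days — 3 days to the end of Sep leaves 45.
Oct has 31 days (14 left).
14 days into Nov → Nov 14, 1992.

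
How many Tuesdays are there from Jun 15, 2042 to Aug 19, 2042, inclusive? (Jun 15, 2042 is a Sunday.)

10

Jun 15, 2042 is a Sunday; the first Tuesday on or after it is Jun 17, 2042 (2 days later).
From Jun 17, 2042 to Aug 19, 2042: 13 + 31 + 19 = 63 days (rest of Jun, Jul, Aug).
63 ÷ 7 = 9 full weeks with remainder 0, so 9 more Tuesdays after the first → 10.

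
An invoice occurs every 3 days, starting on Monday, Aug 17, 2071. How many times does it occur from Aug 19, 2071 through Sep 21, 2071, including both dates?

Occurrences land 3·i days after Aug 17, 2071 for i = 0, 1, 2, …
Aug 19, 2071 is 2 days after the start; 2 ÷ 3 = 0 remainder 2; since the remainder is 2, round up to i = 1. First occurrence in the window: #2 on Aug 20, 2071 (1×3 = 3 days in).
Sep 21, 2071 is 35 days after the start; 35 ÷ 3 = 11 remainder 2. Last occurrence in the window: #12 on Sep 19, 2071.
Occurrences #2 through #12: 11 in total.

11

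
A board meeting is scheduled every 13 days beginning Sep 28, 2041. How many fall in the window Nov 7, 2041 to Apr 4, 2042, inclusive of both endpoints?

Occurrences land 13·i days after Sep 28, 2041 for i = 0, 1, 2, …
Nov 7, 2041 is 40 days after the start; 40 ÷ 13 = 3 remainder 1; since the remainder is 1, round up to i = 4. First occurrence in the window: #5 on Nov 19, 2041 (4×13 = 52 days in).
Apr 4, 2042 is 188 days after the start; 188 ÷ 13 = 14 remainder 6. Last occurrence in the window: #15 on Mar 29, 2042.
Occurrences #5 through #15: 11 in total.

11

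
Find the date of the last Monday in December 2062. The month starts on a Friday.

December 2062 begins on a Friday, so the first Monday is December 4 (3 days later).
December 2062 has 31 days. Adding weeks: 4, 11, 18, 25 — the last one ≤ 31 is the 25th.

December 25, 2062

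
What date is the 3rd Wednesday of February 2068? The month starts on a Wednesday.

February 2068 begins on a Wednesday, so the first Wednesday is February 1.
The 3rd Wednesday is 2 weeks later: 1 + 14 = 15.

2068-02-15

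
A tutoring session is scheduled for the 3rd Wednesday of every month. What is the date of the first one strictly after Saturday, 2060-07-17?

2060-07-21

July 2060 starts on a Thursday; its first Wednesday is the 7th, so the 3rd Wednesday is the 21st — 2060-07-21.
2060-07-21 is after 2060-07-17, so that is the next one.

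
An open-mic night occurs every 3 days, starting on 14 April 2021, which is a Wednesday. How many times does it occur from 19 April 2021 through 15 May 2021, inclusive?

9

Occurrences land 3·i days after 14 April 2021 for i = 0, 1, 2, …
19 April 2021 is 5 days after the start; 5 ÷ 3 = 1 remainder 2; since the remainder is 2, round up to i = 2. First occurrence in the window: #3 on 20 April 2021 (2×3 = 6 days in).
15 May 2021 is 31 days after the start; 31 ÷ 3 = 10 remainder 1. Last occurrence in the window: #11 on 14 May 2021.
Occurrences #3 through #11: 9 in total.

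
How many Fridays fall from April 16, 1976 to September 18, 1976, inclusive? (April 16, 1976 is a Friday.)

23

April 16, 1976 is a Friday; the first Friday on or after it is April 16, 1976.
From April 16, 1976 to September 18, 1976: 14 + 31 + 30 + 31 + 31 + 18 = 155 days (rest of April, May, June, July, August, September).
155 ÷ 7 = 22 full weeks with remainder 1, so 22 more Fridays after the first → 23.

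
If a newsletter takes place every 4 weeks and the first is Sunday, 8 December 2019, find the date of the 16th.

31 January 2021

The 16th occurrence is 15 intervals after the first: 15 × 28 = 420 days after 8 December 2019.
December has 31 days — 23 days to the end of December leaves 397.
January has 31 days (366 left).
February has 29 days (337 left).
March has 31 days (306 left).
April has 30 days (276 left).
May has 31 days (245 left).
June has 30 days (215 left).
July has 31 days (184 left).
August has 31 days (153 left).
September has 30 days (123 left).
October has 31 days (92 left).
November has 30 days (62 left).
December has 31 days (31 left).
31 days into January → 31 January 2021.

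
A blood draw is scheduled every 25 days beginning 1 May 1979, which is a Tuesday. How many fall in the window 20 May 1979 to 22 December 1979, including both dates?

Occurrences land 25·i days after 1 May 1979 for i = 0, 1, 2, …
20 May 1979 is 19 days after the start; 19 ÷ 25 = 0 remainder 19; since the remainder is 19, round up to i = 1. First occurrence in the window: #2 on 26 May 1979 (1×25 = 25 days in).
22 December 1979 is 235 days after the start; 235 ÷ 25 = 9 remainder 10. Last occurrence in the window: #10 on 12 December 1979.
Occurrences #2 through #10: 9 in total.

9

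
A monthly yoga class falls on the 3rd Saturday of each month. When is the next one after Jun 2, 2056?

Jun 17, 2056

Jun 2056 starts on a Thursday; its first Saturday is the 3rd, so the 3rd Saturday is the 17th — Jun 17, 2056.
Jun 17, 2056 is after Jun 2, 2056, so that is the next one.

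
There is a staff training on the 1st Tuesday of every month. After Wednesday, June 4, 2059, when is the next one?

June 2059 starts on a Sunday, so its 1st Tuesday is June 3, 2059 (2 days in).
That is not after June 4, 2059, so look at July 2059.
July 2059 starts on a Tuesday, so its 1st Tuesday is July 1, 2059.

July 1, 2059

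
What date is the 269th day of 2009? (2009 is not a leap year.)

2009-09-26

January has 31 days (269 − 31 = 238 remain).
February has 28 days (238 − 28 = 210 remain).
March has 31 days (210 − 31 = 179 remain).
April has 30 days (179 − 30 = 149 remain).
May has 31 days (149 − 31 = 118 remain).
June has 30 days (118 − 30 = 88 remain).
July has 31 days (88 − 31 = 57 remain).
August has 31 days (57 − 31 = 26 remain).
26 into September → September 26.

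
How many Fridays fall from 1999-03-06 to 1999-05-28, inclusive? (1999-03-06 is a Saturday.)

12

1999-03-06 is a Saturday; the first Friday on or after it is 1999-03-12 (6 days later).
From 1999-03-12 to 1999-05-28: 19 + 30 + 28 = 77 days (rest of March, April, May).
77 ÷ 7 = 11 full weeks with remainder 0, so 11 more Fridays after the first → 12.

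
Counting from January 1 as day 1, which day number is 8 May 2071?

128

Days in months before May: 31 + 28 + 31 + 30 = 120.
Plus 8 days into May → day 128.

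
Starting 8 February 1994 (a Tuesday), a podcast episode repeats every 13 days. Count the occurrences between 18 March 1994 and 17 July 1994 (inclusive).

Occurrences land 13·i days after 8 February 1994 for i = 0, 1, 2, …
18 March 1994 is 38 days after the start; 38 ÷ 13 = 2 remainder 12; since the remainder is 12, round up to i = 3. First occurrence in the window: #4 on 19 March 1994 (3×13 = 39 days in).
17 July 1994 is 159 days after the start; 159 ÷ 13 = 12 remainder 3. Last occurrence in the window: #13 on 14 July 1994.
Occurrences #4 through #13: 10 in total.

10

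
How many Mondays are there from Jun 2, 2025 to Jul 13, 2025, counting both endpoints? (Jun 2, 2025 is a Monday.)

6

Jun 2, 2025 is a Monday; the first Monday on or after it is Jun 2, 2025.
From Jun 2, 2025 to Jul 13, 2025: 28 + 13 = 41 days (rest of Jun, Jul).
41 ÷ 7 = 5 full weeks with remainder 6, so 5 more Mondays after the first → 6.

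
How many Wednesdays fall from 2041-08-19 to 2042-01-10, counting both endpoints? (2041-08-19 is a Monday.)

21

2041-08-19 is a Monday; the first Wednesday on or after it is 2041-08-21 (2 days later).
From 2041-08-21 to 2042-01-10: 10 + 30 + 31 + 30 + 31 + 10 = 142 days (rest of August, September, October, November, December, January).
142 ÷ 7 = 20 full weeks with remainder 2, so 20 more Wednesdays after the first → 21.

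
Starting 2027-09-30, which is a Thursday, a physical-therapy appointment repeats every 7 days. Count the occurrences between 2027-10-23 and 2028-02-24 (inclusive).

18

Occurrences land 7·i days after 2027-09-30 for i = 0, 1, 2, …
2027-10-23 is 23 days after the start; 23 ÷ 7 = 3 remainder 2; since the remainder is 2, round up to i = 4. First occurrence in the window: #5 on 2027-10-28 (4×7 = 28 days in).
2028-02-24 is 147 days after the start; 147 ÷ 7 = 21 remainder 0. Last occurrence in the window: #22 on 2028-02-24.
Occurrences #5 through #22: 18 in total.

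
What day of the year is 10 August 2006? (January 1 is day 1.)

Days in months before August: 31 + 28 + 31 + 30 + 31 + 30 + 31 = 212.
Plus 10 days into August → day 222.

222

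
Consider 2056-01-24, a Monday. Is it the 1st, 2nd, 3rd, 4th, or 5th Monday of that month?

Day 24 falls in week ⌈24/7⌉ of the month.
Days 1–7 hold the 1st Monday, 8–14 the 2nd, 15–21 the 3rd, 22–28 the 4th, 29–31 the 5th.
24 is in the range for the 4th.

4th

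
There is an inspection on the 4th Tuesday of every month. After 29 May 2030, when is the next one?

25 June 2030

May 2030 starts on a Wednesday; its first Tuesday is the 7th, so the 4th Tuesday is the 28th — 28 May 2030.
That is not after 29 May 2030, so look at June 2030.
June 2030 starts on a Saturday; its first Tuesday is the 4th, so the 4th Tuesday is the 25th — 25 June 2030.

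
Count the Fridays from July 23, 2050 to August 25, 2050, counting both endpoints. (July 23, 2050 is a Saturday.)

4

July 23, 2050 is a Saturday; the first Friday on or after it is July 29, 2050 (6 days later).
From July 29, 2050 to August 25, 2050: 2 + 25 = 27 days (rest of July, August).
27 ÷ 7 = 3 full weeks with remainder 6, so 3 more Fridays after the first → 4.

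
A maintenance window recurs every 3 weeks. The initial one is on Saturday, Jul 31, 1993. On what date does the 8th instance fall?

The 8th occurrence is 7 intervals after the first: 7 × 21 = 147 days after Jul 31, 1993.
Jul has 31 days — 0 days to the end of Jul leaves 147.
Aug has 31 days (116 left).
Sep has 30 days (86 left).
Oct has 31 days (55 left).
Nov has 30 days (25 left).
25 days into Dec → Dec 25, 1993.

Dec 25, 1993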